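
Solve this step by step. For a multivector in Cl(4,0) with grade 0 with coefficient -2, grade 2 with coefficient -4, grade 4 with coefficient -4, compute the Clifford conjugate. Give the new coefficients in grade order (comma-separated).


Clifford conjugate sign for grade k: (-1)^(k(k+1)/2)
Grade 0: (-1)^(0*1/2) = (-1)^0 = 1, coeff -2 -> -2
Grade 2: (-1)^(2*3/2) = (-1)^3 = -1, coeff -4 -> 4
Grade 4: (-1)^(4*5/2) = (-1)^10 = 1, coeff -4 -> -4
Conjugated coefficients: -2, 4, -4


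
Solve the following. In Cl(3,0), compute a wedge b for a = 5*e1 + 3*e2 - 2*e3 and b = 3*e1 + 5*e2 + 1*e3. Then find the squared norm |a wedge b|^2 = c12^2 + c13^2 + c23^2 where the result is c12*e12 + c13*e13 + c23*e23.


a wedge b = (a1*b2 - a2*b1)*e12 + (a1*b3 - a3*b1)*e13 + (a2*b3 - a3*b2)*e23
e12 coeff: 5*5 - 3*3 = 25 - 9 = 16
e13 coeff: 5*1 - (-2)*3 = 5 - (-6) = 11
e23 coeff: 3*1 - (-2)*5 = 3 - (-10) = 13
|a wedge b|^2 = 16^2 + 11^2 + 13^2
= 256 + 121 + 169
= 546


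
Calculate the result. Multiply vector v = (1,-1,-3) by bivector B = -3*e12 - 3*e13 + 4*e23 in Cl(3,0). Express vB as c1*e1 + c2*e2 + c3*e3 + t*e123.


vB has grade-1 (vector) and grade-3 (trivector) parts: vB = (v _| B) + (v ^ B).
Vector part <vB>_1:
  e1: -v2*b12 - v3*b13 = -(-1)*(-3) - (-3)*(-3) = -12
  e2: v1*b12 - v3*b23 = (1)*(-3) - (-3)*(4) = 9
  e3: v1*b13 + v2*b23 = (1)*(-3) + (-1)*(4) = -7
Trivector part <vB>_3:
  e123: v1*b23 - v2*b13 + v3*b12 = (1)*(4) - (-1)*(-3) + (-3)*(-3) = 10
vB = -12*e1 + 9*e2 - 7*e3 + 10*e123


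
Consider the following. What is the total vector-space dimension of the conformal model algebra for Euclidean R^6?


The conformal model of R^6 uses Cl(7,1): the 6 Euclidean generators plus two extra orthogonal generators e+ (e+^2 = +1) and e- (e-^2 = -1), from which the null vectors e0, einf are built.
Number of generators m = 6 + 2 = 8.
dim Cl(p,q) = 2^m = 2^8 = 256


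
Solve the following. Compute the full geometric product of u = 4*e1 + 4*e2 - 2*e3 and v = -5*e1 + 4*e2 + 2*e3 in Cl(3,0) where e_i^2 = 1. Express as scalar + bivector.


In Cl(3,0): e_i^2 = 1, e_ie_j = -e_je_i for i != j.
Scalar part = u . v = 4*(-5) + 4*4 + (-2)*2
= -20 + 16 + (-4) = -8
e12 coeff = 4*4 - 4*(-5) = 16 - (-20) = 36
e13 coeff = 4*2 - (-2)*(-5) = 8 - 10 = -2
e23 coeff = 4*2 - (-2)*4 = 8 - (-8) = 16
uv = -8 + 36*e12 - 2*e13 + 16*e23


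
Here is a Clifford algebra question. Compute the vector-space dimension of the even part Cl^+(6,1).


Even subalgebra dimension = 2^(n-1)
n = 6 + 1 = 7
2^(7 - 1) = 2^6 = 64
Verification: sum of C(7,k) for even k = 1 + 21 + 35 + 7 = 64
Result = 64


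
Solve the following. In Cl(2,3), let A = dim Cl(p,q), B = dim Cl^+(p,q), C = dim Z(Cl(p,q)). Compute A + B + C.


n = 2 + 3 = 5
Total dim = 2^5 = 32
Even subalgebra dim = 2^4 = 16
n is odd, so center dim = 2
Sum = 32 + 16 + 2 = 50


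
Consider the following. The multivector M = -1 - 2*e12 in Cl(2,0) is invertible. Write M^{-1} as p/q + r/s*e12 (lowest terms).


M = -1 - 2*e12, where e12^2 = -1.
Since M commutes with its reverse ~M = a - b*e12, M * ~M = a^2 - b^2*e12^2 = a^2 + b^2.
So M^{-1} = ~M / (a^2 + b^2) = (a - b*e12)/(a^2 + b^2).
a^2 + b^2 = 1 + 4 = 5
Scalar part = -1/5 = -1/5
Bivector coeff = 2/5 = 2/5
M^{-1} = -1/5 + 2/5*e12


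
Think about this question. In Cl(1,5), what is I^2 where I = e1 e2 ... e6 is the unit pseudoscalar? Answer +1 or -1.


The pseudoscalar I = e1...e_n (product of all n generators) of Cl(p,q) satisfies I^2 = (-1)^(q + n(n-1)/2).
p = 1, q = 5, n = p + q = 6
n(n-1)/2 = 6 * 5 / 2 = 15
Exponent = q + n(n-1)/2 = 5 + 15 = 20
I^2 = (-1)^20 = +1


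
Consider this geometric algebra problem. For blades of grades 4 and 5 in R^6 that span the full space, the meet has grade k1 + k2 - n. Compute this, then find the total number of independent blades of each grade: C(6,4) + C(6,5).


Meet grade = grade(A) + grade(B) - n
= 4 + 5 - 6 = 3
C(6,4) = 15
C(6,5) = 6
dim_A + dim_B = 15 + 6 = 21


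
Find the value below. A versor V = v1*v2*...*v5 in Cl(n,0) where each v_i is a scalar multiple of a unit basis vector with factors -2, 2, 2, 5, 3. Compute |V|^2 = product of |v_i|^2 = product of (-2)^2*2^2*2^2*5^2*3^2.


Each vector v_i has |v_i|^2 = s_i^2
Squared scales: (-2)^2 = 4, 2^2 = 4, 2^2 = 4, 5^2 = 25, 3^2 = 9
|V|^2 = 4 * 4 * 4 * 25 * 9
= 14400


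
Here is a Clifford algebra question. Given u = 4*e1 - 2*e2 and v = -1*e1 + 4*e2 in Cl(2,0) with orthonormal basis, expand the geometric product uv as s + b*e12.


Expand: (4*e1 - 2*e2)(-1*e1 + 4*e2)
= 4*(-1)*e1e1 + 4*4*e1e2 + (-2)*(-1)*e2e1 + (-2)*4*e2e2
Using e1^2 = e2^2 = 1, e2e1 = -e1e2:
Scalar part s = 4*(-1) + (-2)*4 = -4 + (-8) = -12
Bivector part b = 4*4 - (-2)*(-1) = 16 - 2 = 14
uv = -12 + 14*e12


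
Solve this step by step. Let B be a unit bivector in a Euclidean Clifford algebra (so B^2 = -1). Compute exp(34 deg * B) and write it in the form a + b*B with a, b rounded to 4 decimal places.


For a unit bivector B with B^2 = -1, the exponential series gives
e^(theta*B) = cos(theta) + sin(theta)*B (the GA analogue of Euler's formula).
theta = 34 degrees = 0.593412 rad
cos(34 deg) = 0.8290
sin(34 deg) = 0.5592
exp(theta*B) = 0.8290 + 0.5592*B


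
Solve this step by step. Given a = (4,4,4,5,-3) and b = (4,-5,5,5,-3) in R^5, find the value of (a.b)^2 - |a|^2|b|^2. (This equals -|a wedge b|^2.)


a . b = 4*4 + 4*(-5) + 4*5 + 5*5 + (-3)*(-3)
= 16 + (-20) + 20 + 25 + 9 = 50
|a|^2 = 4^2 + 4^2 + 4^2 + 5^2 + (-3)^2 = 82
|b|^2 = 4^2 + (-5)^2 + 5^2 + 5^2 + (-3)^2 = 100
(a.b)^2 = 50^2 = 2500
|a|^2 * |b|^2 = 82 * 100 = 8200
Result = 2500 - 8200 = -5700


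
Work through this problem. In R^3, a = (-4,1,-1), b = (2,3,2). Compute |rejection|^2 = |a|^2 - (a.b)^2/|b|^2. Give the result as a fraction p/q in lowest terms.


|a|^2 = (-4)^2 + 1^2 + (-1)^2 = 18
|b|^2 = 2^2 + 3^2 + 2^2 = 17
a . b = (-4)*2 + 1*3 + (-1)*2 = -7
(a.b)^2 = (-7)^2 = 49
|rej|^2 = 18 - 49/17
= (306 - 49)/17
= 257/17
In lowest terms: 257/17


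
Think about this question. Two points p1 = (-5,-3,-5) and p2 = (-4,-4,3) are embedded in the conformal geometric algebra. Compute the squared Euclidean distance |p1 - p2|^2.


p1 - p2 = (-1, 1, -8)
|p1 - p2|^2 = (-1)^2 + 1^2 + (-8)^2
= 1 + 1 + 64
= 66


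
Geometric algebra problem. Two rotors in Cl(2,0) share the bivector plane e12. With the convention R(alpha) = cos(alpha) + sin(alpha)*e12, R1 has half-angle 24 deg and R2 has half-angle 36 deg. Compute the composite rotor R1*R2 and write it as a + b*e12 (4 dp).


Same-plane rotors commute and their half-angles add:
R1*R2 = cos(a1 + a2) + sin(a1 + a2)*e12.
a1 + a2 = 24 + 36 = 60 deg
cos(60 deg) = 0.5000
sin(60 deg) = 0.8660
R1*R2 = 0.5000 + 0.8660*e12


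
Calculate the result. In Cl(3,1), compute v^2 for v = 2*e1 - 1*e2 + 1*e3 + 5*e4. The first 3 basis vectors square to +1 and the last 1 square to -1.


v^2 = sum of c_i^2 * e_i^2
Positive signature terms (e_i^2 = +1): 2^2 + (-1)^2 + 1^2 = 6
Negative signature terms (e_j^2 = -1): 5^2 = 25
v^2 = 6 - 25 = -19


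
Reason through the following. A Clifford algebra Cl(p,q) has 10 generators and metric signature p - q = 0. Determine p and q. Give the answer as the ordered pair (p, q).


We need p + q = 10 and p - q = 0.
Adding: 2p = 10 + 0 = 10, so p = 5.
Then q = 10 - 5 = 5.
(p, q) = (5, 5)


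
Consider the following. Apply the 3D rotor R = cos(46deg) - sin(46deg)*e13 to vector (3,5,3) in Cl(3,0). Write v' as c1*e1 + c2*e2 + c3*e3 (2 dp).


Rotor R = cos(46deg) - sin(46deg)*e13
Rotation angle theta = 2 * 46 = 92 degrees in the e13 plane (e1 -> e3).
The component perpendicular to the plane (e2) is invariant: v'_2 = v2 = 5.00
cos(92deg) = -0.0349, sin(92deg) = 0.9994
v'_1 = v1*cos(theta) - v3*sin(theta) = 3*(-0.0349) - 3*0.9994 = -3.10
v'_3 = v1*sin(theta) + v3*cos(theta) = 3*0.9994 + 3*(-0.0349) = 2.89
v' = -3.10*e1 + 5.00*e2 + 2.89*e3


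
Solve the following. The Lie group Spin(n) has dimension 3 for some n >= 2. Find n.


dim Spin(n) = dim so(n) = n(n-1)/2.
Solve n(n-1)/2 = 3, i.e. n^2 - n - 6 = 0.
Discriminant = 1 + 8*3 = 25
n = (1 + sqrt(25))/2 = (1 + 5)/2 = 3


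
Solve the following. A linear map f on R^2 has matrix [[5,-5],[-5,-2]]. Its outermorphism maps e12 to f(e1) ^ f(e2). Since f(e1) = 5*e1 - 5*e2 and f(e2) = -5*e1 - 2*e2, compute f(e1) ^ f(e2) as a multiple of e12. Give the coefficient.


The outermorphism of a linear map f sends e1^e2 to f(e1)^f(e2).
f(e1) = 5*e1 - 5*e2
f(e2) = -5*e1 - 2*e2
f(e1) ^ f(e2) = (5*e1 - 5*e2) ^ (-5*e1 - 2*e2)
= 5*(-2)*e12 + (-5)*(-5)*e21
= (-10 - 25)*e12
= -35*e12
Coefficient = -35


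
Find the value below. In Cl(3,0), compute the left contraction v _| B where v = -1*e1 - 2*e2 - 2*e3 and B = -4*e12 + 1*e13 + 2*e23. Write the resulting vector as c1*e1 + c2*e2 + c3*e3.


Left contraction v _| B = <vB>_1 (grade-1 part of the geometric product vB).
Using e1_|e12 = e2, e2_|e12 = -e1, e1_|e13 = e3, e3_|e13 = -e1, e2_|e23 = e3, e3_|e23 = -e2:
e1 coeff: -v2*b12 - v3*b13 = -(-2)*(-4) - (-2)*(1) = -6
e2 coeff: v1*b12 - v3*b23 = (-1)*(-4) - (-2)*(2) = 8
e3 coeff: v1*b13 + v2*b23 = (-1)*(1) + (-2)*(2) = -5
v _| B = -6*e1 + 8*e2 - 5*e3


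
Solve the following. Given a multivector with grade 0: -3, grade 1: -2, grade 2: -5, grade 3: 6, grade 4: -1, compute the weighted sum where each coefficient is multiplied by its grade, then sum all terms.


Grade-weighted sum = sum of grade_k * coefficient_k
0*(-3) = 0
1*(-2) = -2
2*(-5) = -10
3*6 = 18
4*(-1) = -4
Total = 0 + (-2) + (-10) + 18 + (-4) = 2


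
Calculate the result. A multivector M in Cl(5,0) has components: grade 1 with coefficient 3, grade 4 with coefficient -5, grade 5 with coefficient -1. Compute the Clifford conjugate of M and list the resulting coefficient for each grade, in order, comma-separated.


Clifford conjugate sign for grade k: (-1)^(k(k+1)/2)
Grade 1: (-1)^(1*2/2) = (-1)^1 = -1, coeff 3 -> -3
Grade 4: (-1)^(4*5/2) = (-1)^10 = 1, coeff -5 -> -5
Grade 5: (-1)^(5*6/2) = (-1)^15 = -1, coeff -1 -> 1
Conjugated coefficients: -3, -5, 1


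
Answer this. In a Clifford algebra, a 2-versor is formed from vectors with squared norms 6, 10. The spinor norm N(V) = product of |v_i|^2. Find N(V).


Spinor norm N(V) = |v1|^2 * |v2|^2 * ... * |v2|^2
= 6 * 10
Running product: 6, 60
N(V) = 60


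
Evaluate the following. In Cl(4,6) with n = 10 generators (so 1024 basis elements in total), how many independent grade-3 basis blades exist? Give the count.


Number of grade-k basis blades in Cl(p,q) with n = p + q is C(n, k).
n = 4 + 6 = 10
C(10, 3) = 10! / (3! * 7!)
= 3628800 / (6 * 5040)
= 120


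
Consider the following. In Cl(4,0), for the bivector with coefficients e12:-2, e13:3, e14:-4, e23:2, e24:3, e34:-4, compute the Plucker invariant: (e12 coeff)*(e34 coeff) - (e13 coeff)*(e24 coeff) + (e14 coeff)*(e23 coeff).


Plucker relation: af - be + cd
a*f = (-2)*(-4) = 8
b*e = 3*3 = 9
c*d = (-4)*2 = -8
af - be + cd = 8 - 9 + (-8)
= -9


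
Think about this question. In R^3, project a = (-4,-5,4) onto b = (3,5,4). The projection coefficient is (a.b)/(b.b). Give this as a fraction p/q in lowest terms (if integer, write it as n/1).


Projection coefficient = (a . b) / (b . b)
a . b = (-4)*3 + (-5)*5 + 4*4
= -12 + (-25) + 16 = -21
b . b = 3^2 + 5^2 + 4^2
= 9 + 25 + 16 = 50
Coefficient = -21/50
In lowest terms: -21/50


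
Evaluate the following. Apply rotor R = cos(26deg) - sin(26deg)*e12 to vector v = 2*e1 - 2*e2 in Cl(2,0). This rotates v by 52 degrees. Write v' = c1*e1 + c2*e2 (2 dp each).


Rotor R = cos(26deg) - sin(26deg)*e12
Rotation angle theta = 2 * 26 = 52 degrees
v' = R*v*~R rotates v by theta.
cos(52deg) = 0.6157, sin(52deg) = 0.7880
v'_1 = 2*cos(52deg) - (-2)*sin(52deg)
= 2*0.6157 - (-2)*0.7880
= 2.81
v'_2 = 2*sin(52deg) + (-2)*cos(52deg)
= 2*0.7880 + (-2)*0.6157
= 0.34
v' = 2.81*e1 + 0.34*e2


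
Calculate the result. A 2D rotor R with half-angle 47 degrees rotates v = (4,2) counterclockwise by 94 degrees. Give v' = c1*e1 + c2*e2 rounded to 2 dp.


Rotor R = cos(47deg) - sin(47deg)*e12
Rotation angle theta = 2 * 47 = 94 degrees
v' = R*v*~R rotates v by theta.
cos(94deg) = -0.0698, sin(94deg) = 0.9976
v'_1 = 4*cos(94deg) - 2*sin(94deg)
= 4*(-0.0698) - 2*0.9976
= -2.27
v'_2 = 4*sin(94deg) + 2*cos(94deg)
= 4*0.9976 + 2*(-0.0698)
= 3.85
v' = -2.27*e1 + 3.85*e2


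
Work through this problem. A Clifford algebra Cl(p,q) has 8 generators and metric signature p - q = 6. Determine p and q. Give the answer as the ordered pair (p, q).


We need p + q = 8 and p - q = 6.
Adding: 2p = 8 + 6 = 14, so p = 7.
Then q = 8 - 7 = 1.
(p, q) = (7, 1)


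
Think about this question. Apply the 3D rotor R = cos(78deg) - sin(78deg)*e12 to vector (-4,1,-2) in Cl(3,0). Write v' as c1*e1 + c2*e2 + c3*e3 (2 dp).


Rotor R = cos(78deg) - sin(78deg)*e12
Rotation angle theta = 2 * 78 = 156 degrees in the e12 plane (e1 -> e2).
The component perpendicular to the plane (e3) is invariant: v'_3 = v3 = -2.00
cos(156deg) = -0.9135, sin(156deg) = 0.4067
v'_1 = v1*cos(theta) - v2*sin(theta) = -4*(-0.9135) - 1*0.4067 = 3.25
v'_2 = v1*sin(theta) + v2*cos(theta) = -4*0.4067 + 1*(-0.9135) = -2.54
v' = 3.25*e1 - 2.54*e2 - 2.00*e3


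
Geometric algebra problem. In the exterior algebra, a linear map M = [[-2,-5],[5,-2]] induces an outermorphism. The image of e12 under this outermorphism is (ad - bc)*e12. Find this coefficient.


The outermorphism of a linear map f sends e1^e2 to f(e1)^f(e2).
f(e1) = -2*e1 + 5*e2
f(e2) = -5*e1 - 2*e2
f(e1) ^ f(e2) = (-2*e1 + 5*e2) ^ (-5*e1 - 2*e2)
= (-2)*(-2)*e12 + 5*(-5)*e21
= (4 - (-25))*e12
= 29*e12
Coefficient = 29


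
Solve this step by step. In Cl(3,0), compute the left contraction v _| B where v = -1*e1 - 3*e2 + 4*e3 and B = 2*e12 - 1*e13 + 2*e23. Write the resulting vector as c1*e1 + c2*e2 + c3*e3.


Left contraction v _| B = <vB>_1 (grade-1 part of the geometric product vB).
Using e1_|e12 = e2, e2_|e12 = -e1, e1_|e13 = e3, e3_|e13 = -e1, e2_|e23 = e3, e3_|e23 = -e2:
e1 coeff: -v2*b12 - v3*b13 = -(-3)*(2) - (4)*(-1) = 10
e2 coeff: v1*b12 - v3*b23 = (-1)*(2) - (4)*(2) = -10
e3 coeff: v1*b13 + v2*b23 = (-1)*(-1) + (-3)*(2) = -5
v _| B = 10*e1 - 10*e2 - 5*e3


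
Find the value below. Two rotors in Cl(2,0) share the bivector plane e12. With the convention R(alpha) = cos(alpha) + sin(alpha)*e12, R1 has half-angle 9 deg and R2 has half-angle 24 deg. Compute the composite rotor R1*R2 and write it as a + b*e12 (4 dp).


Same-plane rotors commute and their half-angles add:
R1*R2 = cos(a1 + a2) + sin(a1 + a2)*e12.
a1 + a2 = 9 + 24 = 33 deg
cos(33 deg) = 0.8387
sin(33 deg) = 0.5446
R1*R2 = 0.8387 + 0.5446*e12


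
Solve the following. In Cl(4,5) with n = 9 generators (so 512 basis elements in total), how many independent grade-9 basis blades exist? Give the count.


Number of grade-k basis blades in Cl(p,q) with n = p + q is C(n, k).
n = 4 + 5 = 9
C(9, 9) = 9! / (9! * 0!)
= 362880 / (362880 * 1)
= 1


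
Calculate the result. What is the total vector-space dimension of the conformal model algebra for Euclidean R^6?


The conformal model of R^6 uses Cl(7,1): the 6 Euclidean generators plus two extra orthogonal generators e+ (e+^2 = +1) and e- (e-^2 = -1), from which the null vectors e0, einf are built.
Number of generators m = 6 + 2 = 8.
dim Cl(p,q) = 2^m = 2^8 = 256


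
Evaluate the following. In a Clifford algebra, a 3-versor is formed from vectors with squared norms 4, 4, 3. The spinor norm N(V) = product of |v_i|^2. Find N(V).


Spinor norm N(V) = |v1|^2 * |v2|^2 * ... * |v3|^2
= 4 * 4 * 3
Running product: 4, 16, 48
N(V) = 48


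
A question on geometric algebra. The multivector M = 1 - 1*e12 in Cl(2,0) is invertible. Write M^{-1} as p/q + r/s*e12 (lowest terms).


M = 1 - 1*e12, where e12^2 = -1.
Since M commutes with its reverse ~M = a - b*e12, M * ~M = a^2 - b^2*e12^2 = a^2 + b^2.
So M^{-1} = ~M / (a^2 + b^2) = (a - b*e12)/(a^2 + b^2).
a^2 + b^2 = 1 + 1 = 2
Scalar part = 1/2 = 1/2
Bivector coeff = 1/2 = 1/2
M^{-1} = 1/2 + 1/2*e12


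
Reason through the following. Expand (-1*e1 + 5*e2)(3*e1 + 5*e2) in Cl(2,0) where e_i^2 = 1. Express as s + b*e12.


Expand: (-1*e1 + 5*e2)(3*e1 + 5*e2)
= (-1)*3*e1e1 + (-1)*5*e1e2 + 5*3*e2e1 + 5*5*e2e2
Using e1^2 = e2^2 = 1, e2e1 = -e1e2:
Scalar part s = (-1)*3 + 5*5 = -3 + 25 = 22
Bivector part b = (-1)*5 - 5*3 = -5 - 15 = -20
uv = 22 - 20*e12


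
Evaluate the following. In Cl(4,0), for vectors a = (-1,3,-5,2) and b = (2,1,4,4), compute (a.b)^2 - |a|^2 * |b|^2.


a . b = (-1)*2 + 3*1 + (-5)*4 + 2*4
= -2 + 3 + (-20) + 8 = -11
|a|^2 = (-1)^2 + 3^2 + (-5)^2 + 2^2 = 39
|b|^2 = 2^2 + 1^2 + 4^2 + 4^2 = 37
(a.b)^2 = (-11)^2 = 121
|a|^2 * |b|^2 = 39 * 37 = 1443
Result = 121 - 1443 = -1322


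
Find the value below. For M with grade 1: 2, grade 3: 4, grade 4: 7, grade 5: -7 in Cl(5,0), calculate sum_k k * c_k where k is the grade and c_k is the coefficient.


Grade-weighted sum = sum of grade_k * coefficient_k
1*2 = 2
3*4 = 12
4*7 = 28
5*(-7) = -35
Total = 2 + 12 + 28 + (-35) = 7


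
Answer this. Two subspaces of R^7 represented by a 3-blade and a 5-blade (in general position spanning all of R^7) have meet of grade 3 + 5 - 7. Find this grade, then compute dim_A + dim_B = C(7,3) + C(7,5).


Meet grade = grade(A) + grade(B) - n
= 3 + 5 - 7 = 1
C(7,3) = 35
C(7,5) = 21
dim_A + dim_B = 35 + 21 = 56


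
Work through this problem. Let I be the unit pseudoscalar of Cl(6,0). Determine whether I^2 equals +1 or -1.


The pseudoscalar I = e1...e_n (product of all n generators) of Cl(p,q) satisfies I^2 = (-1)^(q + n(n-1)/2).
p = 6, q = 0, n = p + q = 6
n(n-1)/2 = 6 * 5 / 2 = 15
Exponent = q + n(n-1)/2 = 0 + 15 = 15
I^2 = (-1)^15 = -1


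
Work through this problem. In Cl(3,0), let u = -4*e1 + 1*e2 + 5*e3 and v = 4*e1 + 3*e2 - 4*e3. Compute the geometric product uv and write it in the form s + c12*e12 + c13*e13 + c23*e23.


In Cl(3,0): e_i^2 = 1, e_ie_j = -e_je_i for i != j.
Scalar part = u . v = (-4)*4 + 1*3 + 5*(-4)
= -16 + 3 + (-20) = -33
e12 coeff = (-4)*3 - 1*4 = -12 - 4 = -16
e13 coeff = (-4)*(-4) - 5*4 = 16 - 20 = -4
e23 coeff = 1*(-4) - 5*3 = -4 - 15 = -19
uv = -33 - 16*e12 - 4*e13 - 19*e23


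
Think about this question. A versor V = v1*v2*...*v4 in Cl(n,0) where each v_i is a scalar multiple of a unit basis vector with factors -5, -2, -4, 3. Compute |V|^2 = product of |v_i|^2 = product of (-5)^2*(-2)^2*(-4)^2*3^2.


Each vector v_i has |v_i|^2 = s_i^2
Squared scales: (-5)^2 = 25, (-2)^2 = 4, (-4)^2 = 16, 3^2 = 9
|V|^2 = 25 * 4 * 16 * 9
= 14400


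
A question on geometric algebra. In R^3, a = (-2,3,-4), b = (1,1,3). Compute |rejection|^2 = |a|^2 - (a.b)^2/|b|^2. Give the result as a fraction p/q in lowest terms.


|a|^2 = (-2)^2 + 3^2 + (-4)^2 = 29
|b|^2 = 1^2 + 1^2 + 3^2 = 11
a . b = (-2)*1 + 3*1 + (-4)*3 = -11
(a.b)^2 = (-11)^2 = 121
|rej|^2 = 29 - 121/11
= (319 - 121)/11
= 198/11
In lowest terms: 18/1


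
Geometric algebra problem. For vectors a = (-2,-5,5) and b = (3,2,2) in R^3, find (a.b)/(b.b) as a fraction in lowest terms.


Projection coefficient = (a . b) / (b . b)
a . b = (-2)*3 + (-5)*2 + 5*2
= -6 + (-10) + 10 = -6
b . b = 3^2 + 2^2 + 2^2
= 9 + 4 + 4 = 17
Coefficient = -6/17
In lowest terms: -6/17


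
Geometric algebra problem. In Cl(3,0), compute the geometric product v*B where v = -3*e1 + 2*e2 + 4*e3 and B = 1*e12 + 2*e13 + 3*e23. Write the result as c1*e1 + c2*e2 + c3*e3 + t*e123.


vB has grade-1 (vector) and grade-3 (trivector) parts: vB = (v _| B) + (v ^ B).
Vector part <vB>_1:
  e1: -v2*b12 - v3*b13 = -(2)*(1) - (4)*(2) = -10
  e2: v1*b12 - v3*b23 = (-3)*(1) - (4)*(3) = -15
  e3: v1*b13 + v2*b23 = (-3)*(2) + (2)*(3) = 0
Trivector part <vB>_3:
  e123: v1*b23 - v2*b13 + v3*b12 = (-3)*(3) - (2)*(2) + (4)*(1) = -9
vB = -10*e1 - 15*e2 + 0*e3 - 9*e123


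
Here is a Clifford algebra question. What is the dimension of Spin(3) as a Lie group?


Spin(n) double-covers SO(n); both have Lie algebra so(n) of dimension n(n-1)/2.
n = 3
n(n-1) = 3 * 2 = 6
dim Spin(3) = 6/2 = 3


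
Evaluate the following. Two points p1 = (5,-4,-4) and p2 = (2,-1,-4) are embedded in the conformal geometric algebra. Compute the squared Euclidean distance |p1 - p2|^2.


p1 - p2 = (3, -3, 0)
|p1 - p2|^2 = 3^2 + (-3)^2 + 0^2
= 9 + 9 + 0
= 18


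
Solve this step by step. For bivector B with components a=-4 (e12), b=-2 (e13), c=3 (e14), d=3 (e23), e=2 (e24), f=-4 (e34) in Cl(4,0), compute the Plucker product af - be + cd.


Plucker relation: af - be + cd
a*f = (-4)*(-4) = 16
b*e = (-2)*2 = -4
c*d = 3*3 = 9
af - be + cd = 16 - (-4) + 9
= 29


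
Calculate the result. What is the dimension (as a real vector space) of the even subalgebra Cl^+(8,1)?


Even subalgebra dimension = 2^(n-1)
n = 8 + 1 = 9
2^(9 - 1) = 2^8 = 256
Verification: sum of C(9,k) for even k = 1 + 36 + 126 + 84 + 9 = 256
Result = 256


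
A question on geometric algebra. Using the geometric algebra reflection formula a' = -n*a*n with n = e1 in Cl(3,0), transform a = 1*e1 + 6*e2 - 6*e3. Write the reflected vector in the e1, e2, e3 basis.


Reflection formula: a' = -n*a*n, with n = e1 (unit vector, n^2 = 1).
For reflection through hyperplane perp to e1:
The component along e1 flips sign, others stay.
a = (1, 6, -6)
a' = (-1, 6, -6)
a' = -1*e1 + 6*e2 - 6*e3


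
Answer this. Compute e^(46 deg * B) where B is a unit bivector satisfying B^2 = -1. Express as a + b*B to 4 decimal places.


For a unit bivector B with B^2 = -1, the exponential series gives
e^(theta*B) = cos(theta) + sin(theta)*B (the GA analogue of Euler's formula).
theta = 46 degrees = 0.802851 rad
cos(46 deg) = 0.6947
sin(46 deg) = 0.7193
exp(theta*B) = 0.6947 + 0.7193*B


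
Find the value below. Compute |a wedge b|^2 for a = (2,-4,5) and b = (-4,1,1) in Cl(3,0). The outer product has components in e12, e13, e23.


a wedge b = (a1*b2 - a2*b1)*e12 + (a1*b3 - a3*b1)*e13 + (a2*b3 - a3*b2)*e23
e12 coeff: 2*1 - (-4)*(-4) = 2 - 16 = -14
e13 coeff: 2*1 - 5*(-4) = 2 - (-20) = 22
e23 coeff: (-4)*1 - 5*1 = -4 - 5 = -9
|a wedge b|^2 = (-14)^2 + 22^2 + (-9)^2
= 196 + 484 + 81
= 761


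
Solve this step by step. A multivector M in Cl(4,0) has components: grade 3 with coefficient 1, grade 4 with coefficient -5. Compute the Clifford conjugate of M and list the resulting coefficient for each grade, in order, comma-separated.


Clifford conjugate sign for grade k: (-1)^(k(k+1)/2)
Grade 3: (-1)^(3*4/2) = (-1)^6 = 1, coeff 1 -> 1
Grade 4: (-1)^(4*5/2) = (-1)^10 = 1, coeff -5 -> -5
Conjugated coefficients: 1, -5


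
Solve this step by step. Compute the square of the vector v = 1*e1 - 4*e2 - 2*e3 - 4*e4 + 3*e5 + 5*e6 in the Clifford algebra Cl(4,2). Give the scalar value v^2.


v^2 = sum of c_i^2 * e_i^2
Positive signature terms (e_i^2 = +1): 1^2 + (-4)^2 + (-2)^2 + (-4)^2 = 37
Negative signature terms (e_j^2 = -1): 3^2 + 5^2 = 34
v^2 = 37 - 34 = 3


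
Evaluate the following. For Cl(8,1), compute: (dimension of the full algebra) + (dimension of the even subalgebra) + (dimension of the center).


n = 8 + 1 = 9
Total dim = 2^9 = 512
Even subalgebra dim = 2^8 = 256
n is odd, so center dim = 2
Sum = 512 + 256 + 2 = 770


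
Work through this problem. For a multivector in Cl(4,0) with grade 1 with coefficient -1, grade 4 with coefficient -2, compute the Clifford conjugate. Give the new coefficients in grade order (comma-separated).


Clifford conjugate sign for grade k: (-1)^(k(k+1)/2)
Grade 1: (-1)^(1*2/2) = (-1)^1 = -1, coeff -1 -> 1
Grade 4: (-1)^(4*5/2) = (-1)^10 = 1, coeff -2 -> -2
Conjugated coefficients: 1, -2


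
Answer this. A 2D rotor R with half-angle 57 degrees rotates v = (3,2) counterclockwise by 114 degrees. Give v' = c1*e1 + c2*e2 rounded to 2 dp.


Rotor R = cos(57deg) - sin(57deg)*e12
Rotation angle theta = 2 * 57 = 114 degrees
v' = R*v*~R rotates v by theta.
cos(114deg) = -0.4067, sin(114deg) = 0.9135
v'_1 = 3*cos(114deg) - 2*sin(114deg)
= 3*(-0.4067) - 2*0.9135
= -3.05
v'_2 = 3*sin(114deg) + 2*cos(114deg)
= 3*0.9135 + 2*(-0.4067)
= 1.93
v' = -3.05*e1 + 1.93*e2


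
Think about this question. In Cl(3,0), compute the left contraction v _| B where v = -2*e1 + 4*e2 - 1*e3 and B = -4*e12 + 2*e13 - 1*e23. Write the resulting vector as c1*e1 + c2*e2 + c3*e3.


Left contraction v _| B = <vB>_1 (grade-1 part of the geometric product vB).
Using e1_|e12 = e2, e2_|e12 = -e1, e1_|e13 = e3, e3_|e13 = -e1, e2_|e23 = e3, e3_|e23 = -e2:
e1 coeff: -v2*b12 - v3*b13 = -(4)*(-4) - (-1)*(2) = 18
e2 coeff: v1*b12 - v3*b23 = (-2)*(-4) - (-1)*(-1) = 7
e3 coeff: v1*b13 + v2*b23 = (-2)*(2) + (4)*(-1) = -8
v _| B = 18*e1 + 7*e2 - 8*e3


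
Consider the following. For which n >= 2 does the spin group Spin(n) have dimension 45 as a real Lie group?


dim Spin(n) = dim so(n) = n(n-1)/2.
Solve n(n-1)/2 = 45, i.e. n^2 - n - 90 = 0.
Discriminant = 1 + 8*45 = 361
n = (1 + sqrt(361))/2 = (1 + 19)/2 = 10


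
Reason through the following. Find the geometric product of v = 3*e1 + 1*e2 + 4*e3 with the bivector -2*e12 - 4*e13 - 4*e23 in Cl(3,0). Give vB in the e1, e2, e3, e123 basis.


vB has grade-1 (vector) and grade-3 (trivector) parts: vB = (v _| B) + (v ^ B).
Vector part <vB>_1:
  e1: -v2*b12 - v3*b13 = -(1)*(-2) - (4)*(-4) = 18
  e2: v1*b12 - v3*b23 = (3)*(-2) - (4)*(-4) = 10
  e3: v1*b13 + v2*b23 = (3)*(-4) + (1)*(-4) = -16
Trivector part <vB>_3:
  e123: v1*b23 - v2*b13 + v3*b12 = (3)*(-4) - (1)*(-4) + (4)*(-2) = -16
vB = 18*e1 + 10*e2 - 16*e3 - 16*e123


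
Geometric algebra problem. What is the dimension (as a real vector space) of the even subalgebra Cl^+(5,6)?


Even subalgebra dimension = 2^(n-1)
n = 5 + 6 = 11
2^(11 - 1) = 2^10 = 1024
Verification: sum of C(11,k) for even k = 1 + 55 + 330 + 462 + 165 + 11 = 1024
Result = 1024


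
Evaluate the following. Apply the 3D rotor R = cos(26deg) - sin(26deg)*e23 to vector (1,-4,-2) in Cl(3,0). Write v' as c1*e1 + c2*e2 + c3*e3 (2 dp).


Rotor R = cos(26deg) - sin(26deg)*e23
Rotation angle theta = 2 * 26 = 52 degrees in the e23 plane (e2 -> e3).
The component perpendicular to the plane (e1) is invariant: v'_1 = v1 = 1.00
cos(52deg) = 0.6157, sin(52deg) = 0.7880
v'_2 = v2*cos(theta) - v3*sin(theta) = -4*0.6157 - (-2)*0.7880 = -0.89
v'_3 = v2*sin(theta) + v3*cos(theta) = -4*0.7880 + (-2)*0.6157 = -4.38
v' = 1.00*e1 - 0.89*e2 - 4.38*e3


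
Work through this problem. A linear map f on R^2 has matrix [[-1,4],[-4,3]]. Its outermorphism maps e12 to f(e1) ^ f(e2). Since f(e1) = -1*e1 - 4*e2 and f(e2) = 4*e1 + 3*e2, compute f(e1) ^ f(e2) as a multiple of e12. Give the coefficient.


The outermorphism of a linear map f sends e1^e2 to f(e1)^f(e2).
f(e1) = -1*e1 - 4*e2
f(e2) = 4*e1 + 3*e2
f(e1) ^ f(e2) = (-1*e1 - 4*e2) ^ (4*e1 + 3*e2)
= (-1)*3*e12 + (-4)*4*e21
= (-3 - (-16))*e12
= 13*e12
Coefficient = 13


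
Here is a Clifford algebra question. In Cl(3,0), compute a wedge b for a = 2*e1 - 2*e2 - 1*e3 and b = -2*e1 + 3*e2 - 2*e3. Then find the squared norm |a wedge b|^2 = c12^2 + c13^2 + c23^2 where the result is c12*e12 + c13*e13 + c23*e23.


a wedge b = (a1*b2 - a2*b1)*e12 + (a1*b3 - a3*b1)*e13 + (a2*b3 - a3*b2)*e23
e12 coeff: 2*3 - (-2)*(-2) = 6 - 4 = 2
e13 coeff: 2*(-2) - (-1)*(-2) = -4 - 2 = -6
e23 coeff: (-2)*(-2) - (-1)*3 = 4 - (-3) = 7
|a wedge b|^2 = 2^2 + (-6)^2 + 7^2
= 4 + 36 + 49
= 89


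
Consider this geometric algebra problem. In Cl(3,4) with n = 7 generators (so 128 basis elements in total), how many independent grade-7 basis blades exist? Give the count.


Number of grade-k basis blades in Cl(p,q) with n = p + q is C(n, k).
n = 3 + 4 = 7
C(7, 7) = 7! / (7! * 0!)
= 5040 / (5040 * 1)
= 1


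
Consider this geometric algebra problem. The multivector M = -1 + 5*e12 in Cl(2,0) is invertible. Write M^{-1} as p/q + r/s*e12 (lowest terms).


M = -1 + 5*e12, where e12^2 = -1.
Since M commutes with its reverse ~M = a - b*e12, M * ~M = a^2 - b^2*e12^2 = a^2 + b^2.
So M^{-1} = ~M / (a^2 + b^2) = (a - b*e12)/(a^2 + b^2).
a^2 + b^2 = 1 + 25 = 26
Scalar part = -1/26 = -1/26
Bivector coeff = -5/26 = -5/26
M^{-1} = -1/26 - 5/26*e12


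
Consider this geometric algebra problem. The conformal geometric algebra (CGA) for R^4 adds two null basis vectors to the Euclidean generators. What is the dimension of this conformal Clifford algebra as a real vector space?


The conformal model of R^4 uses Cl(5,1): the 4 Euclidean generators plus two extra orthogonal generators e+ (e+^2 = +1) and e- (e-^2 = -1), from which the null vectors e0, einf are built.
Number of generators m = 4 + 2 = 6.
dim Cl(p,q) = 2^m = 2^6 = 64


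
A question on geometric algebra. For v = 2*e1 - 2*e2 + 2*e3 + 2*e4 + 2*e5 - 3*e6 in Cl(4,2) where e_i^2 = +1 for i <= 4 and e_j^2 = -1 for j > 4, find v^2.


v^2 = sum of c_i^2 * e_i^2
Positive signature terms (e_i^2 = +1): 2^2 + (-2)^2 + 2^2 + 2^2 = 16
Negative signature terms (e_j^2 = -1): 2^2 + (-3)^2 = 13
v^2 = 16 - 13 = 3


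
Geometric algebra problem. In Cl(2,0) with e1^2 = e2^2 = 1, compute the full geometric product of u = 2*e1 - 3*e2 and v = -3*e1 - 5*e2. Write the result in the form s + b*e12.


Expand: (2*e1 - 3*e2)(-3*e1 - 5*e2)
= 2*(-3)*e1e1 + 2*(-5)*e1e2 + (-3)*(-3)*e2e1 + (-3)*(-5)*e2e2
Using e1^2 = e2^2 = 1, e2e1 = -e1e2:
Scalar part s = 2*(-3) + (-3)*(-5) = -6 + 15 = 9
Bivector part b = 2*(-5) - (-3)*(-3) = -10 - 9 = -19
uv = 9 - 19*e12


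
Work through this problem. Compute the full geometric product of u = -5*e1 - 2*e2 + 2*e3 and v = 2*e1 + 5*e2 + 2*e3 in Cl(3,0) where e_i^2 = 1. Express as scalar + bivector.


In Cl(3,0): e_i^2 = 1, e_ie_j = -e_je_i for i != j.
Scalar part = u . v = (-5)*2 + (-2)*5 + 2*2
= -10 + (-10) + 4 = -16
e12 coeff = (-5)*5 - (-2)*2 = -25 - (-4) = -21
e13 coeff = (-5)*2 - 2*2 = -10 - 4 = -14
e23 coeff = (-2)*2 - 2*5 = -4 - 10 = -14
uv = -16 - 21*e12 - 14*e13 - 14*e23


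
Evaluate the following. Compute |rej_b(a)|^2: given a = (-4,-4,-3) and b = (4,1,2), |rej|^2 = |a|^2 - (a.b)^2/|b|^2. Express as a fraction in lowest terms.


|a|^2 = (-4)^2 + (-4)^2 + (-3)^2 = 41
|b|^2 = 4^2 + 1^2 + 2^2 = 21
a . b = (-4)*4 + (-4)*1 + (-3)*2 = -26
(a.b)^2 = (-26)^2 = 676
|rej|^2 = 41 - 676/21
= (861 - 676)/21
= 185/21
In lowest terms: 185/21


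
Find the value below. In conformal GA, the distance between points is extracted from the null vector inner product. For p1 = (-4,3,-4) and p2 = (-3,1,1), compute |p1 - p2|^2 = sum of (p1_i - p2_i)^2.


p1 - p2 = (-1, 2, -5)
|p1 - p2|^2 = (-1)^2 + 2^2 + (-5)^2
= 1 + 4 + 25
= 30


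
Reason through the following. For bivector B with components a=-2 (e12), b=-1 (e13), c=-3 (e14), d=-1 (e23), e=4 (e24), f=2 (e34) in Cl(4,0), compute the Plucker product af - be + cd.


Plucker relation: af - be + cd
a*f = (-2)*2 = -4
b*e = (-1)*4 = -4
c*d = (-3)*(-1) = 3
af - be + cd = -4 - (-4) + 3
= 3


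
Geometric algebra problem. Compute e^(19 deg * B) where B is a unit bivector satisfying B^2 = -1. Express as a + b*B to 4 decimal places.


For a unit bivector B with B^2 = -1, the exponential series gives
e^(theta*B) = cos(theta) + sin(theta)*B (the GA analogue of Euler's formula).
theta = 19 degrees = 0.331613 rad
cos(19 deg) = 0.9455
sin(19 deg) = 0.3256
exp(theta*B) = 0.9455 + 0.3256*B


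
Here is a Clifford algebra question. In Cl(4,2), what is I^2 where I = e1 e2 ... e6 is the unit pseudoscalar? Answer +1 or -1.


The pseudoscalar I = e1...e_n (product of all n generators) of Cl(p,q) satisfies I^2 = (-1)^(q + n(n-1)/2).
p = 4, q = 2, n = p + q = 6
n(n-1)/2 = 6 * 5 / 2 = 15
Exponent = q + n(n-1)/2 = 2 + 15 = 17
I^2 = (-1)^17 = -1


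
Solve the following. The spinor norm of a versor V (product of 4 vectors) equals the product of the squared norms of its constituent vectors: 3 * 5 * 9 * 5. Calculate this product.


Spinor norm N(V) = |v1|^2 * |v2|^2 * ... * |v4|^2
= 3 * 5 * 9 * 5
Running product: 3, 15, 135, 675
N(V) = 675


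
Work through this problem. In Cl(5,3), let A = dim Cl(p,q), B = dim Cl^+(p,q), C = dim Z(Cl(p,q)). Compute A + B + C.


n = 5 + 3 = 8
Total dim = 2^8 = 256
Even subalgebra dim = 2^7 = 128
n is even, so center dim = 1
Sum = 256 + 128 + 1 = 385


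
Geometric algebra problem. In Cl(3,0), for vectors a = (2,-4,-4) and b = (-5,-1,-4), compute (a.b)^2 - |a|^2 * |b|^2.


a . b = 2*(-5) + (-4)*(-1) + (-4)*(-4)
= -10 + 4 + 16 = 10
|a|^2 = 2^2 + (-4)^2 + (-4)^2 = 36
|b|^2 = (-5)^2 + (-1)^2 + (-4)^2 = 42
(a.b)^2 = 10^2 = 100
|a|^2 * |b|^2 = 36 * 42 = 1512
Result = 100 - 1512 = -1412


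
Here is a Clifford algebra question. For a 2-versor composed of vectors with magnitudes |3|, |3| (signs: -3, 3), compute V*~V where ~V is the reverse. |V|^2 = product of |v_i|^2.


Each vector v_i has |v_i|^2 = s_i^2
Squared scales: (-3)^2 = 9, 3^2 = 9
|V|^2 = 9 * 9
= 81


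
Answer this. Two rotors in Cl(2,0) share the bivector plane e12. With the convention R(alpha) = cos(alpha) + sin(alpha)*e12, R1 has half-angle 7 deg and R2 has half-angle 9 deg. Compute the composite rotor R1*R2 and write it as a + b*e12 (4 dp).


Same-plane rotors commute and their half-angles add:
R1*R2 = cos(a1 + a2) + sin(a1 + a2)*e12.
a1 + a2 = 7 + 9 = 16 deg
cos(16 deg) = 0.9613
sin(16 deg) = 0.2756
R1*R2 = 0.9613 + 0.2756*e12


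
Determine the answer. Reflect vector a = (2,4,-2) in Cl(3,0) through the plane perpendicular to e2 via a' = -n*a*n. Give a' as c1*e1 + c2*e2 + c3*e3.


Reflection formula: a' = -n*a*n, with n = e2 (unit vector, n^2 = 1).
For reflection through hyperplane perp to e2:
The component along e2 flips sign, others stay.
a = (2, 4, -2)
a' = (2, -4, -2)
a' = 2*e1 - 4*e2 - 2*e3


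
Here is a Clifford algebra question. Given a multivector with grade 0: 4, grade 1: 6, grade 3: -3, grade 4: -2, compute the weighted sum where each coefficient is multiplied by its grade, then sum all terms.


Grade-weighted sum = sum of grade_k * coefficient_k
0*4 = 0
1*6 = 6
3*(-3) = -9
4*(-2) = -8
Total = 0 + 6 + (-9) + (-8) = -11


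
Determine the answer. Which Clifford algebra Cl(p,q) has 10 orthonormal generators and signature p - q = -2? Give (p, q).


We need p + q = 10 and p - q = -2.
Adding: 2p = 10 + (-2) = 8, so p = 4.
Then q = 10 - 4 = 6.
(p, q) = (4, 6)


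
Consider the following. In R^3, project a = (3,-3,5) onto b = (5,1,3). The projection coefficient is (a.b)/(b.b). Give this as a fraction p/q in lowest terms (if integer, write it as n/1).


Projection coefficient = (a . b) / (b . b)
a . b = 3*5 + (-3)*1 + 5*3
= 15 + (-3) + 15 = 27
b . b = 5^2 + 1^2 + 3^2
= 25 + 1 + 9 = 35
Coefficient = 27/35
In lowest terms: 27/35


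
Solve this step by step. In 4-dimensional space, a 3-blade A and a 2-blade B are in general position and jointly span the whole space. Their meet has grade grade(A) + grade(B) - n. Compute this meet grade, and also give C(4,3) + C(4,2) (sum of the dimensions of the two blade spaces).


Meet grade = grade(A) + grade(B) - n
= 3 + 2 - 4 = 1
C(4,3) = 4
C(4,2) = 6
dim_A + dim_B = 4 + 6 = 10


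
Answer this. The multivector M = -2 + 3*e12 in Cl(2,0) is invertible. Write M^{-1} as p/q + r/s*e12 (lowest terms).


M = -2 + 3*e12, where e12^2 = -1.
Since M commutes with its reverse ~M = a - b*e12, M * ~M = a^2 - b^2*e12^2 = a^2 + b^2.
So M^{-1} = ~M / (a^2 + b^2) = (a - b*e12)/(a^2 + b^2).
a^2 + b^2 = 4 + 9 = 13
Scalar part = -2/13 = -2/13
Bivector coeff = -3/13 = -3/13
M^{-1} = -2/13 - 3/13*e12


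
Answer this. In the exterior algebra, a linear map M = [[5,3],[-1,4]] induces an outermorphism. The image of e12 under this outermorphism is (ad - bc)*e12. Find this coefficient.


The outermorphism of a linear map f sends e1^e2 to f(e1)^f(e2).
f(e1) = 5*e1 - 1*e2
f(e2) = 3*e1 + 4*e2
f(e1) ^ f(e2) = (5*e1 - 1*e2) ^ (3*e1 + 4*e2)
= 5*4*e12 + (-1)*3*e21
= (20 - (-3))*e12
= 23*e12
Coefficient = 23


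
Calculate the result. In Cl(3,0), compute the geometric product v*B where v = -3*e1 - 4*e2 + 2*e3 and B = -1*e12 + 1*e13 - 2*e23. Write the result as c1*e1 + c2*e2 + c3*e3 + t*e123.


vB has grade-1 (vector) and grade-3 (trivector) parts: vB = (v _| B) + (v ^ B).
Vector part <vB>_1:
  e1: -v2*b12 - v3*b13 = -(-4)*(-1) - (2)*(1) = -6
  e2: v1*b12 - v3*b23 = (-3)*(-1) - (2)*(-2) = 7
  e3: v1*b13 + v2*b23 = (-3)*(1) + (-4)*(-2) = 5
Trivector part <vB>_3:
  e123: v1*b23 - v2*b13 + v3*b12 = (-3)*(-2) - (-4)*(1) + (2)*(-1) = 8
vB = -6*e1 + 7*e2 + 5*e3 + 8*e123


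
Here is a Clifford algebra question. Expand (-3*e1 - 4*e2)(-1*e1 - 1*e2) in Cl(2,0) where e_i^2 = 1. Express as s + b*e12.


Expand: (-3*e1 - 4*e2)(-1*e1 - 1*e2)
= (-3)*(-1)*e1e1 + (-3)*(-1)*e1e2 + (-4)*(-1)*e2e1 + (-4)*(-1)*e2e2
Using e1^2 = e2^2 = 1, e2e1 = -e1e2:
Scalar part s = (-3)*(-1) + (-4)*(-1) = 3 + 4 = 7
Bivector part b = (-3)*(-1) - (-4)*(-1) = 3 - 4 = -1
uv = 7 - 1*e12


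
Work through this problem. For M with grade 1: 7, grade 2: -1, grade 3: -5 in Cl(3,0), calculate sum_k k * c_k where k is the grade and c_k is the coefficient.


Grade-weighted sum = sum of grade_k * coefficient_k
1*7 = 7
2*(-1) = -2
3*(-5) = -15
Total = 7 + (-2) + (-15) = -10


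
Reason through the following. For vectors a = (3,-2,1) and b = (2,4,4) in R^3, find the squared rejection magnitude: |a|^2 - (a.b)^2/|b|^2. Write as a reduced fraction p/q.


|a|^2 = 3^2 + (-2)^2 + 1^2 = 14
|b|^2 = 2^2 + 4^2 + 4^2 = 36
a . b = 3*2 + (-2)*4 + 1*4 = 2
(a.b)^2 = 2^2 = 4
|rej|^2 = 14 - 4/36
= (504 - 4)/36
= 500/36
In lowest terms: 125/9


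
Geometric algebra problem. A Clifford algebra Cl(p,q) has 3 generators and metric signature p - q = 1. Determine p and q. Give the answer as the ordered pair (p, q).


We need p + q = 3 and p - q = 1.
Adding: 2p = 3 + 1 = 4, so p = 2.
Then q = 3 - 2 = 1.
(p, q) = (2, 1)


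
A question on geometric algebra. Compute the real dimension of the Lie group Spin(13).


Spin(n) double-covers SO(n); both have Lie algebra so(n) of dimension n(n-1)/2.
n = 13
n(n-1) = 13 * 12 = 156
dim Spin(13) = 156/2 = 78


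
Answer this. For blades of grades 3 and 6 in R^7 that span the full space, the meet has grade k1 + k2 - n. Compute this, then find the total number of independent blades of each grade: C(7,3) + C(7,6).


Meet grade = grade(A) + grade(B) - n
= 3 + 6 - 7 = 2
C(7,3) = 35
C(7,6) = 7
dim_A + dim_B = 35 + 7 = 42


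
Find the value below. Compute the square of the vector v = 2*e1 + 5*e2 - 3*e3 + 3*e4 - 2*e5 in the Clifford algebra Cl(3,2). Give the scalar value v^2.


v^2 = sum of c_i^2 * e_i^2
Positive signature terms (e_i^2 = +1): 2^2 + 5^2 + (-3)^2 = 38
Negative signature terms (e_j^2 = -1): 3^2 + (-2)^2 = 13
v^2 = 38 - 13 = 25


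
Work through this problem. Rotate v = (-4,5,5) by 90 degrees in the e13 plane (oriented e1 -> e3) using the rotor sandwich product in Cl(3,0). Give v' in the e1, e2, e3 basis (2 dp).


Rotor R = cos(45deg) - sin(45deg)*e13
Rotation angle theta = 2 * 45 = 90 degrees in the e13 plane (e1 -> e3).
The component perpendicular to the plane (e2) is invariant: v'_2 = v2 = 5.00
cos(90deg) = 0.0000, sin(90deg) = 1.0000
v'_1 = v1*cos(theta) - v3*sin(theta) = -4*0.0000 - 5*1.0000 = -5.00
v'_3 = v1*sin(theta) + v3*cos(theta) = -4*1.0000 + 5*0.0000 = -4.00
v' = -5.00*e1 + 5.00*e2 - 4.00*e3


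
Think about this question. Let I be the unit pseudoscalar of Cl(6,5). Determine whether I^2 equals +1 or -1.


The pseudoscalar I = e1...e_n (product of all n generators) of Cl(p,q) satisfies I^2 = (-1)^(q + n(n-1)/2).
p = 6, q = 5, n = p + q = 11
n(n-1)/2 = 11 * 10 / 2 = 55
Exponent = q + n(n-1)/2 = 5 + 55 = 60
I^2 = (-1)^60 = +1


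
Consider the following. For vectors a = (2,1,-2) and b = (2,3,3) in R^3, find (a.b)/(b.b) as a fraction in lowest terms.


Projection coefficient = (a . b) / (b . b)
a . b = 2*2 + 1*3 + (-2)*3
= 4 + 3 + (-6) = 1
b . b = 2^2 + 3^2 + 3^2
= 4 + 9 + 9 = 22
Coefficient = 1/22
In lowest terms: 1/22


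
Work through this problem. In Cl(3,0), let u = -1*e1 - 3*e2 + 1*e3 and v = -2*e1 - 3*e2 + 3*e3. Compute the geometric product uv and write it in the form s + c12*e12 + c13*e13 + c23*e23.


In Cl(3,0): e_i^2 = 1, e_ie_j = -e_je_i for i != j.
Scalar part = u . v = (-1)*(-2) + (-3)*(-3) + 1*3
= 2 + 9 + 3 = 14
e12 coeff = (-1)*(-3) - (-3)*(-2) = 3 - 6 = -3
e13 coeff = (-1)*3 - 1*(-2) = -3 - (-2) = -1
e23 coeff = (-3)*3 - 1*(-3) = -9 - (-3) = -6
uv = 14 - 3*e12 - 1*e13 - 6*e23
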